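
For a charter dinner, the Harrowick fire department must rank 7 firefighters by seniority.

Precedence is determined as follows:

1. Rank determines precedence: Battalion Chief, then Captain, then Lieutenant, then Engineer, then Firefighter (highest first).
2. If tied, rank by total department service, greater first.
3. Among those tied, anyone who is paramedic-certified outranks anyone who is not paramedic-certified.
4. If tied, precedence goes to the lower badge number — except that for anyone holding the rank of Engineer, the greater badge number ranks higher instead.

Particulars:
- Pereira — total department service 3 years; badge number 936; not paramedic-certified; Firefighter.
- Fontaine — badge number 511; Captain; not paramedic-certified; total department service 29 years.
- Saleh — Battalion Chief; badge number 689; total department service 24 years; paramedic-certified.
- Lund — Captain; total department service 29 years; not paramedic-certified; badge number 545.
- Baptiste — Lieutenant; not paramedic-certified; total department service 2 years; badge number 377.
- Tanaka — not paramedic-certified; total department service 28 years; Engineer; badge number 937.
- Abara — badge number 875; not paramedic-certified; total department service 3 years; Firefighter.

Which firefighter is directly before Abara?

Tanaka

By rank: Saleh (Battalion Chief); then Fontaine and Lund (Captain); then Baptiste (Lieutenant); then Tanaka (Engineer); then Abara and Pereira (Firefighter).
Fontaine and Lund both have total department service 29 years, so the next rule applies.
Fontaine and Lund are each not paramedic-certified, so the next rule applies.
Among Fontaine and Lund, by badge number (lower first): Fontaine (511) before Lund (545).
Abara and Pereira both have total department service 3 years, so the next rule applies.
Abara and Pereira are each not paramedic-certified, so the next rule applies.
Among Abara and Pereira, by badge number (lower first): Abara (875) before Pereira (936).
Order: Saleh, Fontaine, Lund, Baptiste, Tanaka, Abara, Pereira.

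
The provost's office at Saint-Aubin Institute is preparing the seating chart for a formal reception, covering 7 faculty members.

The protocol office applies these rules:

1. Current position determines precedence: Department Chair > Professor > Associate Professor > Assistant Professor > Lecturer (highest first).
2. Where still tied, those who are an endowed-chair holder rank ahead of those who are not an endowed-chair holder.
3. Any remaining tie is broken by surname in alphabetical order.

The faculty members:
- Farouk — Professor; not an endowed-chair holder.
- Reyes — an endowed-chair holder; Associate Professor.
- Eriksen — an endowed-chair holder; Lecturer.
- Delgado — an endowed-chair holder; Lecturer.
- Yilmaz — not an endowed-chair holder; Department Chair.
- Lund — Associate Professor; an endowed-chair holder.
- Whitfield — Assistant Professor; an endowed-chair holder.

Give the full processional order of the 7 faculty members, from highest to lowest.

Yilmaz, Farouk, Lund, Reyes, Whitfield, Delgado, Eriksen

By current position: Yilmaz (Department Chair); then Farouk (Professor); then Lund and Reyes (Associate Professor); then Whitfield (Assistant Professor); then Delgado and Eriksen (Lecturer).
Lund and Reyes are each an endowed-chair holder, so the next rule applies.
Among Lund and Reyes, alphabetically by surname: Lund before Reyes.
Delgado and Eriksen are each an endowed-chair holder, so the next rule applies.
Among Delgado and Eriksen, alphabetically by surname: Delgado before Eriksen.
Full order: Yilmaz, Farouk, Lund, Reyes, Whitfield, Delgado, Eriksen.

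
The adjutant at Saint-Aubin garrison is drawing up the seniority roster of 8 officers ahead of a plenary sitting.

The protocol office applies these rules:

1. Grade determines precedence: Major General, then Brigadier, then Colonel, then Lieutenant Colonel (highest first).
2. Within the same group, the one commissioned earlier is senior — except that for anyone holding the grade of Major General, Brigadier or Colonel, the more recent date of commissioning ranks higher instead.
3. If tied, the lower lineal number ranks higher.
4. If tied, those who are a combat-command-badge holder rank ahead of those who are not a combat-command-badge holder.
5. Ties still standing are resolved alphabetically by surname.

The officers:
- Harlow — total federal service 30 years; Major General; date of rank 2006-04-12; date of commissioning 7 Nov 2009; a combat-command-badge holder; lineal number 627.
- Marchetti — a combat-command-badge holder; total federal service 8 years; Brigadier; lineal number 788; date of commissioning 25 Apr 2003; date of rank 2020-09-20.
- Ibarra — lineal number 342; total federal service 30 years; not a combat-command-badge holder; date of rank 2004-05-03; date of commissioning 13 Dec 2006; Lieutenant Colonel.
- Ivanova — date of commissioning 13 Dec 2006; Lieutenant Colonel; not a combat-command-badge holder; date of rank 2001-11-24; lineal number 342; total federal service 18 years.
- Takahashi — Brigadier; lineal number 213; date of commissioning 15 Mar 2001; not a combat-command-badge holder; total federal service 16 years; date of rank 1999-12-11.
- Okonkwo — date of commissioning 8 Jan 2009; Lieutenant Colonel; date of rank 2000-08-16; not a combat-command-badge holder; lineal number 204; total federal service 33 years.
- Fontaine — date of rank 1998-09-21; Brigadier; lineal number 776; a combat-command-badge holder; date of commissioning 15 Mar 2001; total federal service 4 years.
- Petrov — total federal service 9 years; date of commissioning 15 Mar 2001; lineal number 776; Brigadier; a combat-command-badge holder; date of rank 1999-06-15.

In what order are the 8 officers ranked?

By grade: Harlow (Major General); then Marchetti, Takahashi, Fontaine and Petrov (Brigadier); then Ibarra, Ivanova and Okonkwo (Lieutenant Colonel).
Among Marchetti, Takahashi, Fontaine and Petrov, by date of commissioning (later first) (reversed rule for this group): Marchetti (25 Apr 2003) before Takahashi, Fontaine and Petrov (15 Mar 2001).
Among Takahashi, Fontaine and Petrov, by lineal number (lower first): Takahashi (213) before Fontaine and Petrov (776).
Fontaine and Petrov are each a combat-command-badge holder, so the next rule applies.
Among Fontaine and Petrov, alphabetically by surname: Fontaine before Petrov.
Among Ibarra, Ivanova and Okonkwo, by date of commissioning (earlier first): Ibarra and Ivanova (13 Dec 2006) before Okonkwo (8 Jan 2009).
Ibarra and Ivanova both have lineal number 342, so the next rule applies.
Ibarra and Ivanova are each not a combat-command-badge holder, so the next rule applies.
Among Ibarra and Ivanova, alphabetically by surname: Ibarra before Ivanova.
Full order: Harlow, Marchetti, Takahashi, Fontaine, Petrov, Ibarra, Ivanova, Okonkwo.

Harlow, Marchetti, Takahashi, Fontaine, Petrov, Ibarra, Ivanova, Okonkwo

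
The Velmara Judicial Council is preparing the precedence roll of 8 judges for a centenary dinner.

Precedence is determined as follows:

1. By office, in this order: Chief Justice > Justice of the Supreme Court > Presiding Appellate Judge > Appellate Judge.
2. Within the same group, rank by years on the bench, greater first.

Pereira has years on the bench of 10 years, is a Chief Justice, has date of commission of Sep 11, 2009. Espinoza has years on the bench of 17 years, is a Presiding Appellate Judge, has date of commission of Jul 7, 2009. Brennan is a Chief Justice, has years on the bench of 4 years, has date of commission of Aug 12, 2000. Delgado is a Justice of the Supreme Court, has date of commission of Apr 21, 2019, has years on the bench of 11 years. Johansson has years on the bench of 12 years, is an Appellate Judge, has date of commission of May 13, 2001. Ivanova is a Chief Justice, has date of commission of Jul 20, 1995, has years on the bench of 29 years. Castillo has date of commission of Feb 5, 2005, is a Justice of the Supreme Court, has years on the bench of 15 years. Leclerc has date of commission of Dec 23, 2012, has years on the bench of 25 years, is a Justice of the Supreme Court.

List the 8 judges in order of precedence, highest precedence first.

By office: Ivanova, Pereira and Brennan (Chief Justice); then Leclerc, Castillo and Delgado (Justice of the Supreme Court); then Espinoza (Presiding Appellate Judge); then Johansson (Appellate Judge).
Among Ivanova, Pereira and Brennan, by years on the bench (higher first): Ivanova (29 years) before Pereira (10 years) before Brennan (4 years).
Among Leclerc, Castillo and Delgado, by years on the bench (higher first): Leclerc (25 years) before Castillo (15 years) before Delgado (11 years).
Full order: Ivanova, Pereira, Brennan, Leclerc, Castillo, Delgado, Espinoza, Johansson.

Ivanova, Pereira, Brennan, Leclerc, Castillo, Delgado, Espinoza, Johansson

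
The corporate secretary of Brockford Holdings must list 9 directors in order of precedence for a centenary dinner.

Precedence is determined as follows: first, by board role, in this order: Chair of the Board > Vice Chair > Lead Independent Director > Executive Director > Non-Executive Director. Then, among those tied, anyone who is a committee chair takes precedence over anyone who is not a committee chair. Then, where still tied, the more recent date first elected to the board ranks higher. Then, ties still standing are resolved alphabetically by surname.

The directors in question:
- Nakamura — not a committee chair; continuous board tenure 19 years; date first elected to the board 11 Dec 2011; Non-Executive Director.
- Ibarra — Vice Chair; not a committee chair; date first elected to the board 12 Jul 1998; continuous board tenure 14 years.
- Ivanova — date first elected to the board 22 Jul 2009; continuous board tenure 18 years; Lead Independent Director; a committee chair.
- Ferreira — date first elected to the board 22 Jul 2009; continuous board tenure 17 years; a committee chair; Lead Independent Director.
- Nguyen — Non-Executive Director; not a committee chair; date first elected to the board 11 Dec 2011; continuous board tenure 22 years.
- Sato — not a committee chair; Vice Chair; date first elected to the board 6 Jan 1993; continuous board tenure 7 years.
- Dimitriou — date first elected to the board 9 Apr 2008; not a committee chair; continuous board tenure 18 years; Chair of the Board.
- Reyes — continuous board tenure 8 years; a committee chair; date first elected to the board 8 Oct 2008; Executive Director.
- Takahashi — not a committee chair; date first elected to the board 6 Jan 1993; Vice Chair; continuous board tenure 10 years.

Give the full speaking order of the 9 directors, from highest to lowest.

By board role: Dimitriou (Chair of the Board); then Ibarra, Sato and Takahashi (Vice Chair); then Ferreira and Ivanova (Lead Independent Director); then Reyes (Executive Director); then Nakamura and Nguyen (Non-Executive Director).
Ibarra, Sato and Takahashi are each not a committee chair, so the next rule applies.
Among Ibarra, Sato and Takahashi, by date first elected to the board (later first): Ibarra (12 Jul 1998) before Sato and Takahashi (6 Jan 1993).
Among Sato and Takahashi, alphabetically by surname: Sato before Takahashi.
Ferreira and Ivanova are each a committee chair, so the next rule applies.
Ferreira and Ivanova both have date first elected to the board 22 Jul 2009, so the next rule applies.
Among Ferreira and Ivanova, alphabetically by surname: Ferreira before Ivanova.
Nakamura and Nguyen are each not a committee chair, so the next rule applies.
Nakamura and Nguyen both have date first elected to the board 11 Dec 2011, so the next rule applies.
Among Nakamura and Nguyen, alphabetically by surname: Nakamura before Nguyen.
Full order: Dimitriou, Ibarra, Sato, Takahashi, Ferreira, Ivanova, Reyes, Nakamura, Nguyen.

Dimitriou, Ibarra, Sato, Takahashi, Ferreira, Ivanova, Reyes, Nakamura, Nguyen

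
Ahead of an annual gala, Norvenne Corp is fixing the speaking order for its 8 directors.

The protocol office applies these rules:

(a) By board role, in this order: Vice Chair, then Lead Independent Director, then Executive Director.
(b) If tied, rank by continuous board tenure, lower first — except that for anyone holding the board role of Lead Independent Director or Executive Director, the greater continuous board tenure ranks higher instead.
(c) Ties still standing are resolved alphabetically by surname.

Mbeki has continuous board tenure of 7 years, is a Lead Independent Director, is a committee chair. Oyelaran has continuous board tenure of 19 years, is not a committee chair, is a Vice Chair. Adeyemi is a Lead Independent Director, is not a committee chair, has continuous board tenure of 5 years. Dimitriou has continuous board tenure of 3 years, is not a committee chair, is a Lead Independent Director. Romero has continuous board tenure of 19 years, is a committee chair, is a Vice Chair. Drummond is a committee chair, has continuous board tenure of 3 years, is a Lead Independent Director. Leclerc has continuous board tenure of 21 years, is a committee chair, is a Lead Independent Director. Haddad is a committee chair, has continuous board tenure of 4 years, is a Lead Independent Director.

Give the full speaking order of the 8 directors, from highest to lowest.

By board role: Oyelaran and Romero (Vice Chair); then Leclerc, Mbeki, Adeyemi, Haddad, Dimitriou and Drummond (Lead Independent Director).
Oyelaran and Romero both have continuous board tenure 19 years, so the next rule applies.
Among Oyelaran and Romero, alphabetically by surname: Oyelaran before Romero.
Among Leclerc, Mbeki, Adeyemi, Haddad, Dimitriou and Drummond, by continuous board tenure (higher first) (reversed rule for this group): Leclerc (21 years) before Mbeki (7 years) before Adeyemi (5 years) before Haddad (4 years) before Dimitriou and Drummond (3 years).
Among Dimitriou and Drummond, alphabetically by surname: Dimitriou before Drummond.
Full order: Oyelaran, Romero, Leclerc, Mbeki, Adeyemi, Haddad, Dimitriou, Drummond.

Oyelaran, Romero, Leclerc, Mbeki, Adeyemi, Haddad, Dimitriou, Drummond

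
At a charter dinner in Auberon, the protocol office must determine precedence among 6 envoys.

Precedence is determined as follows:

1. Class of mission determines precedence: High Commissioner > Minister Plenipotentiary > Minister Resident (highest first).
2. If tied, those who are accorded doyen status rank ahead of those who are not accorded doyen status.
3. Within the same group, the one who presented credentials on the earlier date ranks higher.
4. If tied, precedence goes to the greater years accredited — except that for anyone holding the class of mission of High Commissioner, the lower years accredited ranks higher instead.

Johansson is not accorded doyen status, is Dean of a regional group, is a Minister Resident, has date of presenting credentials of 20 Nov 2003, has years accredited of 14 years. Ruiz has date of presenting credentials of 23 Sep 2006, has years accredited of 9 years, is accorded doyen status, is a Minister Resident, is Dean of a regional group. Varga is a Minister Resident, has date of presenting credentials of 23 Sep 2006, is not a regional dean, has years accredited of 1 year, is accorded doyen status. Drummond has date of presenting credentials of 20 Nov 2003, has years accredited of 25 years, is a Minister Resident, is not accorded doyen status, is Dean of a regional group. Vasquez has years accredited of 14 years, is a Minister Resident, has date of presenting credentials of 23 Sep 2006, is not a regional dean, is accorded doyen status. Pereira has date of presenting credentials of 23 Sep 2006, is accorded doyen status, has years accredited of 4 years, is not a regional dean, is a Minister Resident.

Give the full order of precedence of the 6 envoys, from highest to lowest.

By class of mission: Vasquez, Ruiz, Pereira, Varga, Drummond and Johansson (Minister Resident).
Among Vasquez, Ruiz, Pereira, Varga, Drummond and Johansson, accorded doyen status before not accorded doyen status: Vasquez, Ruiz, Pereira and Varga (accorded doyen status) before Drummond and Johansson (not accorded doyen status).
Vasquez, Ruiz, Pereira and Varga all have date of presenting credentials 23 Sep 2006, so the next rule applies.
Among Vasquez, Ruiz, Pereira and Varga, by years accredited (higher first): Vasquez (14 years) before Ruiz (9 years) before Pereira (4 years) before Varga (1 year).
Drummond and Johansson both have date of presenting credentials 20 Nov 2003, so the next rule applies.
Among Drummond and Johansson, by years accredited (higher first): Drummond (25 years) before Johansson (14 years).
Full order: Vasquez, Ruiz, Pereira, Varga, Drummond, Johansson.

Vasquez, Ruiz, Pereira, Varga, Drummond, Johansson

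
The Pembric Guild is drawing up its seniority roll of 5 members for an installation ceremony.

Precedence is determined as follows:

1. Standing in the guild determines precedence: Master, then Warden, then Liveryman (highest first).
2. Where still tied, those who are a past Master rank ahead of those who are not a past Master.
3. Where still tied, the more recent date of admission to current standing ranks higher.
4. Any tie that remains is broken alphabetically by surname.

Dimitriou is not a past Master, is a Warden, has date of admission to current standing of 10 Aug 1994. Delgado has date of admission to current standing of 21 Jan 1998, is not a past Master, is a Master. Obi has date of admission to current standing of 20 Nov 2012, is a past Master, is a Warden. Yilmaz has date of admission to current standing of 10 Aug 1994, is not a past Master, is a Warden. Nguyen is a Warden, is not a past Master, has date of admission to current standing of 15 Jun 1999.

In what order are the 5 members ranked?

Delgado, Obi, Nguyen, Dimitriou, Yilmaz

By standing in the guild: Delgado (Master); then Obi, Nguyen, Dimitriou and Yilmaz (Warden).
Among Obi, Nguyen, Dimitriou and Yilmaz, a past Master before not a past Master: Obi (a past Master) before Nguyen, Dimitriou and Yilmaz (not a past Master).
Among Nguyen, Dimitriou and Yilmaz, by date of admission to current standing (later first): Nguyen (15 Jun 1999) before Dimitriou and Yilmaz (10 Aug 1994).
Among Dimitriou and Yilmaz, alphabetically by surname: Dimitriou before Yilmaz.
Full order: Delgado, Obi, Nguyen, Dimitriou, Yilmaz.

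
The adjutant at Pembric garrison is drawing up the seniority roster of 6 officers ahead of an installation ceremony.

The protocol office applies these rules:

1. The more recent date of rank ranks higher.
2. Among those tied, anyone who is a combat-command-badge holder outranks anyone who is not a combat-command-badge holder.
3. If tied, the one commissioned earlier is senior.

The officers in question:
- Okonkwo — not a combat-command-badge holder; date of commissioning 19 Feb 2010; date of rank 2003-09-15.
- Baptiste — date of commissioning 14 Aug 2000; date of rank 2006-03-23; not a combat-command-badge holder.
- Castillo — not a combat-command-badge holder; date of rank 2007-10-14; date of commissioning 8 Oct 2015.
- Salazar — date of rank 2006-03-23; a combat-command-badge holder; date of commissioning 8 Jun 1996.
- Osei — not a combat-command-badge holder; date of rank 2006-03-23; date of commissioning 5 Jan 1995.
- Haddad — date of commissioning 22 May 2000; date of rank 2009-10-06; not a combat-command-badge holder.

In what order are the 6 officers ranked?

By date of rank (later first): Haddad (2009-10-06); then Castillo (2007-10-14); then Salazar, Osei and Baptiste (each 2006-03-23); then Okonkwo (2003-09-15).
Among Salazar, Osei and Baptiste, a combat-command-badge holder before not a combat-command-badge holder: Salazar (a combat-command-badge holder) before Osei and Baptiste (not a combat-command-badge holder).
Among Osei and Baptiste, by date of commissioning (earlier first): Osei (5 Jan 1995) before Baptiste (14 Aug 2000).
Full order: Haddad, Castillo, Salazar, Osei, Baptiste, Okonkwo.

Haddad, Castillo, Salazar, Osei, Baptiste, Okonkwo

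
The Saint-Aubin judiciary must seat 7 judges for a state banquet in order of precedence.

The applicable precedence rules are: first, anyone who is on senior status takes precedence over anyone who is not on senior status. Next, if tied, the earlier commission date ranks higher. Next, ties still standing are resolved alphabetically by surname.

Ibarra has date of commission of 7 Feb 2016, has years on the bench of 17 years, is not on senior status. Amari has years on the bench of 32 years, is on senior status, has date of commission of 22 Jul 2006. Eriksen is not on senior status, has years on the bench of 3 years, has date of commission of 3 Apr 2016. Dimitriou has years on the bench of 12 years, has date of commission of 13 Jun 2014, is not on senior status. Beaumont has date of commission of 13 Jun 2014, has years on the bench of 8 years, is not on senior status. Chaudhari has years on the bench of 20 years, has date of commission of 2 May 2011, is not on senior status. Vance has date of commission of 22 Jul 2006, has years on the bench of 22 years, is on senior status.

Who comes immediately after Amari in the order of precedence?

By the first rule: Amari and Vance (both on senior status); then Chaudhari, Beaumont, Dimitriou, Ibarra and Eriksen (each not on senior status).
Amari and Vance both have date of commission 22 Jul 2006, so the next rule applies.
Among Amari and Vance, alphabetically by surname: Amari before Vance.
Among Chaudhari, Beaumont, Dimitriou, Ibarra and Eriksen, by date of commission (earlier first): Chaudhari (2 May 2011) before Beaumont and Dimitriou (13 Jun 2014) before Ibarra (7 Feb 2016) before Eriksen (3 Apr 2016).
Among Beaumont and Dimitriou, alphabetically by surname: Beaumont before Dimitriou.
Order: Amari, Vance, Chaudhari, Beaumont, Dimitriou, Ibarra, Eriksen.

Vance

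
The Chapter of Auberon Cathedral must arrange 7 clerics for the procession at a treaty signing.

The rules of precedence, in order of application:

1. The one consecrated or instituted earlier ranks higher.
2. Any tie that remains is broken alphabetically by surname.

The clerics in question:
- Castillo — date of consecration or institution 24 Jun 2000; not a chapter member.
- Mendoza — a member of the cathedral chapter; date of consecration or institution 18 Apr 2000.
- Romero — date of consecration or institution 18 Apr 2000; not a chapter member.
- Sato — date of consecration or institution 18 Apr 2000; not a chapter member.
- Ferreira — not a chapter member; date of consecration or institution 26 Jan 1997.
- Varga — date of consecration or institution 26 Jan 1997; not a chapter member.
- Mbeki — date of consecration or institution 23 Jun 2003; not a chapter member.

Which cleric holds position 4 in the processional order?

By date of consecration or institution (earlier first): Ferreira and Varga (both 26 Jan 1997); then Mendoza, Romero and Sato (each 18 Apr 2000); then Castillo (24 Jun 2000); then Mbeki (23 Jun 2003).
Among Ferreira and Varga, alphabetically by surname: Ferreira before Varga.
Among Mendoza, Romero and Sato, alphabetically by surname: Mendoza before Romero before Sato.
Order: Ferreira, Varga, Mendoza, Romero, Sato, Castillo, Mbeki.

Romero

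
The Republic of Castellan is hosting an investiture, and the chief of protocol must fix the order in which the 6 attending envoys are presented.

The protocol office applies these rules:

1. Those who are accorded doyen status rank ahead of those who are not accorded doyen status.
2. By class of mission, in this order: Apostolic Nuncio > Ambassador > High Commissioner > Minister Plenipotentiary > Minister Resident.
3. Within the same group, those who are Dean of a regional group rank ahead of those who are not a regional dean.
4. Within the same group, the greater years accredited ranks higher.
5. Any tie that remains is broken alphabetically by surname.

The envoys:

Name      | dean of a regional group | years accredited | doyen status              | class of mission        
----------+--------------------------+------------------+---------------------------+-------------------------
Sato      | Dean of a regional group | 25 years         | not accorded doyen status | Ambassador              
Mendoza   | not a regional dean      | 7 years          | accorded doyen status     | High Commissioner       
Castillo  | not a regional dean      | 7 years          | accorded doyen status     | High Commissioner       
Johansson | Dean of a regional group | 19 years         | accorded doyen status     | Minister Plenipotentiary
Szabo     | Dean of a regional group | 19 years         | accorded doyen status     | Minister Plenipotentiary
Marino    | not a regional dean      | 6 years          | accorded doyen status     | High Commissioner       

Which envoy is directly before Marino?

Mendoza

By the first rule: Castillo, Mendoza, Marino, Johansson and Szabo (each accorded doyen status); then Sato (not accorded doyen status).
Among Castillo, Mendoza, Marino, Johansson and Szabo, by class of mission: Castillo, Mendoza and Marino (High Commissioner) before Johansson and Szabo (Minister Plenipotentiary).
Castillo, Mendoza and Marino are each not a regional dean, so the next rule applies.
Among Castillo, Mendoza and Marino, by years accredited (higher first): Castillo and Mendoza (7 years) before Marino (6 years).
Among Castillo and Mendoza, alphabetically by surname: Castillo before Mendoza.
Johansson and Szabo are each Dean of a regional group, so the next rule applies.
Johansson and Szabo both have years accredited 19 years, so the next rule applies.
Among Johansson and Szabo, alphabetically by surname: Johansson before Szabo.
Order: Castillo, Mendoza, Marino, Johansson, Szabo, Sato.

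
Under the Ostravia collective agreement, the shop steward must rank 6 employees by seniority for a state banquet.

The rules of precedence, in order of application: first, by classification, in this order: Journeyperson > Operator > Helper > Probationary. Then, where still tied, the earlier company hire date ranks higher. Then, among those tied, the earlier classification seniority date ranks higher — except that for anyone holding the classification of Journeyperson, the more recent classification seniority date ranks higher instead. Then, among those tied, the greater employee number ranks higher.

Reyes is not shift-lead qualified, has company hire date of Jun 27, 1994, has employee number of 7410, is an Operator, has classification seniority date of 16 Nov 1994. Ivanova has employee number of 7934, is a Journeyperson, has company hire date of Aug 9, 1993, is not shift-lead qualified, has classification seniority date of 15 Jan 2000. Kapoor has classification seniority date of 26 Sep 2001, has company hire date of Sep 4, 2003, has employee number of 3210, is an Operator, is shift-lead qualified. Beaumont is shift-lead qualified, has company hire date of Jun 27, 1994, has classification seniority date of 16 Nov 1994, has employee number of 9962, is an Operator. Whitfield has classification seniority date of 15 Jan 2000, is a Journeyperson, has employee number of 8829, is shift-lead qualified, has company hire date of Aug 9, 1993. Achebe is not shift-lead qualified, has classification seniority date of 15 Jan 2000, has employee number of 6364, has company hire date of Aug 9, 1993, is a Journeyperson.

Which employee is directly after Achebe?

Beaumont

By classification: Whitfield, Ivanova and Achebe (Journeyperson); then Beaumont, Reyes and Kapoor (Operator).
Whitfield, Ivanova and Achebe all have company hire date Aug 9, 1993, so the next rule applies.
Whitfield, Ivanova and Achebe all have classification seniority date 15 Jan 2000, so the next rule applies.
Among Whitfield, Ivanova and Achebe, by employee number (higher first): Whitfield (8829) before Ivanova (7934) before Achebe (6364).
Among Beaumont, Reyes and Kapoor, by company hire date (earlier first): Beaumont and Reyes (Jun 27, 1994) before Kapoor (Sep 4, 2003).
Beaumont and Reyes both have classification seniority date 16 Nov 1994, so the next rule applies.
Among Beaumont and Reyes, by employee number (higher first): Beaumont (9962) before Reyes (7410).
Order: Whitfield, Ivanova, Achebe, Beaumont, Reyes, Kapoor.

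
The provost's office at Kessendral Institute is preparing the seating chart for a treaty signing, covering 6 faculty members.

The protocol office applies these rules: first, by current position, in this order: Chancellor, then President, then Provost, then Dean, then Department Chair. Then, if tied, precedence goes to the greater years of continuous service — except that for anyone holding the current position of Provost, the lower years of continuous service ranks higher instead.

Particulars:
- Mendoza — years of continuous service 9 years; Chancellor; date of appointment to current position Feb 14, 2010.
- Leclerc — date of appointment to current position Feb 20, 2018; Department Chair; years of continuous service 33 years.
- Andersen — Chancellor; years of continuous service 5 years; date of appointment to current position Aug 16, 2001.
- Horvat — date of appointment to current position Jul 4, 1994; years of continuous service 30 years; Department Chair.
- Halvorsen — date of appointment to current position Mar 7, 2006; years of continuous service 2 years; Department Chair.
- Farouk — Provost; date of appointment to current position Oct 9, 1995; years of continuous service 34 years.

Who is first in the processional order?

By current position: Mendoza and Andersen (Chancellor); then Farouk (Provost); then Leclerc, Horvat and Halvorsen (Department Chair).
Among Mendoza and Andersen, by years of continuous service (higher first): Mendoza (9 years) before Andersen (5 years).
Among Leclerc, Horvat and Halvorsen, by years of continuous service (higher first): Leclerc (33 years) before Horvat (30 years) before Halvorsen (2 years).
Order: Mendoza, Andersen, Farouk, Leclerc, Horvat, Halvorsen.

Mendoza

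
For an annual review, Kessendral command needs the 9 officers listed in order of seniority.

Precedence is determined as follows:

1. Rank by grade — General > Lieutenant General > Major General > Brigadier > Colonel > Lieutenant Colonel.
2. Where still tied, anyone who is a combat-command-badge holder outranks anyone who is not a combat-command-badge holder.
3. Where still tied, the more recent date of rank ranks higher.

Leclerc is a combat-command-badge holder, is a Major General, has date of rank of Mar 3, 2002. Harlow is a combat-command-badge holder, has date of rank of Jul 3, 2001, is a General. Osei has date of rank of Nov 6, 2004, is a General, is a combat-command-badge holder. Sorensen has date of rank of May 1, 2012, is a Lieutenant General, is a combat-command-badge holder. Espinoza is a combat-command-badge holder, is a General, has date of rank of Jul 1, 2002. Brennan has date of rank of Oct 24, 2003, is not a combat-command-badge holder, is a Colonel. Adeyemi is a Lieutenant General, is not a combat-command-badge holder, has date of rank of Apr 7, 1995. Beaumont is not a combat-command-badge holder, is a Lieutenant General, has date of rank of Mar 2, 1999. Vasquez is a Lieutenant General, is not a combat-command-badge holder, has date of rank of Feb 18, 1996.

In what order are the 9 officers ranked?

By grade: Osei, Espinoza and Harlow (General); then Sorensen, Beaumont, Vasquez and Adeyemi (Lieutenant General); then Leclerc (Major General); then Brennan (Colonel).
Osei, Espinoza and Harlow are each a combat-command-badge holder, so the next rule applies.
Among Osei, Espinoza and Harlow, by date of rank (later first): Osei (Nov 6, 2004) before Espinoza (Jul 1, 2002) before Harlow (Jul 3, 2001).
Among Sorensen, Beaumont, Vasquez and Adeyemi, a combat-command-badge holder before not a combat-command-badge holder: Sorensen (a combat-command-badge holder) before Beaumont, Vasquez and Adeyemi (not a combat-command-badge holder).
Among Beaumont, Vasquez and Adeyemi, by date of rank (later first): Beaumont (Mar 2, 1999) before Vasquez (Feb 18, 1996) before Adeyemi (Apr 7, 1995).
Full order: Osei, Espinoza, Harlow, Sorensen, Beaumont, Vasquez, Adeyemi, Leclerc, Brennan.

Osei, Espinoza, Harlow, Sorensen, Beaumont, Vasquez, Adeyemi, Leclerc, Brennan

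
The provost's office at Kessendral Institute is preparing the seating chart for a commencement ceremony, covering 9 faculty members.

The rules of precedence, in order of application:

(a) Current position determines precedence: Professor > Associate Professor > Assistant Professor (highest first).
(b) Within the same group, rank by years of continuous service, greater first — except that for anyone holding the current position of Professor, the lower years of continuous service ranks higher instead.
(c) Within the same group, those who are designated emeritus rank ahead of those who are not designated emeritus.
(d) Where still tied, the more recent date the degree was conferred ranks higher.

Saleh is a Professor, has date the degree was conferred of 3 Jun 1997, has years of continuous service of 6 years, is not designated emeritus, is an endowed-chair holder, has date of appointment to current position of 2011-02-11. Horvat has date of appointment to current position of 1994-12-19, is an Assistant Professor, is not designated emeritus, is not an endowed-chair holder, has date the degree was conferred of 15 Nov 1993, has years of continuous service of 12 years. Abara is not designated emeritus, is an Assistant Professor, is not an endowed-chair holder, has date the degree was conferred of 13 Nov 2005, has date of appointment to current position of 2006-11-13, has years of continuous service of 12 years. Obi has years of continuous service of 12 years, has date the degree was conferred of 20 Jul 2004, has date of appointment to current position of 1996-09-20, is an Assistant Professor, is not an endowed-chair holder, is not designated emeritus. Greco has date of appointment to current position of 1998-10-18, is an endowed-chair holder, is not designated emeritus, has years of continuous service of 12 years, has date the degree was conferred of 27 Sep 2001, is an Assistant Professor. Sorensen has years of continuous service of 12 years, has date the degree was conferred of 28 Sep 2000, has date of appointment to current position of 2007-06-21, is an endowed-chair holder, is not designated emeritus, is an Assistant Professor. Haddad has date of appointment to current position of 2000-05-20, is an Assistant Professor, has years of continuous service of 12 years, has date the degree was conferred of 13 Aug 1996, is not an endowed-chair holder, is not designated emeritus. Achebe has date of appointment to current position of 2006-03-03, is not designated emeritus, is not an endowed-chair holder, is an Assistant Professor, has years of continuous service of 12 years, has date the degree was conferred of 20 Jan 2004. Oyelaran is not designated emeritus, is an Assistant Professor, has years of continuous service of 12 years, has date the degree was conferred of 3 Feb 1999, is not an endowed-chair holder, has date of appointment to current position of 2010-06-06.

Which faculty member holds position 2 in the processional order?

By current position: Saleh (Professor); then Abara, Obi, Achebe, Greco, Sorensen, Oyelaran, Haddad and Horvat (Assistant Professor).
Abara, Obi, Achebe, Greco, Sorensen, Oyelaran, Haddad and Horvat all have years of continuous service 12 years, so the next rule applies.
Abara, Obi, Achebe, Greco, Sorensen, Oyelaran, Haddad and Horvat are each not designated emeritus, so the next rule applies.
Among Abara, Obi, Achebe, Greco, Sorensen, Oyelaran, Haddad and Horvat, by date the degree was conferred (later first): Abara (13 Nov 2005) before Obi (20 Jul 2004) before Achebe (20 Jan 2004) before Greco (27 Sep 2001) before Sorensen (28 Sep 2000) before Oyelaran (3 Feb 1999) before Haddad (13 Aug 1996) before Horvat (15 Nov 1993).
Order: Saleh, Abara, Obi, Achebe, Greco, Sorensen, Oyelaran, Haddad, Horvat.

Abara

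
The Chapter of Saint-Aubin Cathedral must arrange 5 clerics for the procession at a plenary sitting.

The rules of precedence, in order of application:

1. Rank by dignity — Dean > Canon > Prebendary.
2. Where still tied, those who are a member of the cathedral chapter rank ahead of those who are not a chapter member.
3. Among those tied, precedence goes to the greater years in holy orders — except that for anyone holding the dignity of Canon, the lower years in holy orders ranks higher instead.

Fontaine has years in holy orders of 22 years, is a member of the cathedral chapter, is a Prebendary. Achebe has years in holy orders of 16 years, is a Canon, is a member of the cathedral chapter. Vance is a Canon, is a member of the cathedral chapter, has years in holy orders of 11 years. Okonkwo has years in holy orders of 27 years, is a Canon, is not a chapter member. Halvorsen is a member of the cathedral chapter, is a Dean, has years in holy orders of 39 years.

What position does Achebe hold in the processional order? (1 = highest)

By dignity: Halvorsen (Dean); then Vance, Achebe and Okonkwo (Canon); then Fontaine (Prebendary).
Among Vance, Achebe and Okonkwo, a member of the cathedral chapter before not a chapter member: Vance and Achebe (a member of the cathedral chapter) before Okonkwo (not a chapter member).
Among Vance and Achebe, by years in holy orders (lower first) (reversed rule for this group): Vance (11 years) before Achebe (16 years).
Order: Halvorsen, Vance, Achebe, Okonkwo, Fontaine. So position 3.

3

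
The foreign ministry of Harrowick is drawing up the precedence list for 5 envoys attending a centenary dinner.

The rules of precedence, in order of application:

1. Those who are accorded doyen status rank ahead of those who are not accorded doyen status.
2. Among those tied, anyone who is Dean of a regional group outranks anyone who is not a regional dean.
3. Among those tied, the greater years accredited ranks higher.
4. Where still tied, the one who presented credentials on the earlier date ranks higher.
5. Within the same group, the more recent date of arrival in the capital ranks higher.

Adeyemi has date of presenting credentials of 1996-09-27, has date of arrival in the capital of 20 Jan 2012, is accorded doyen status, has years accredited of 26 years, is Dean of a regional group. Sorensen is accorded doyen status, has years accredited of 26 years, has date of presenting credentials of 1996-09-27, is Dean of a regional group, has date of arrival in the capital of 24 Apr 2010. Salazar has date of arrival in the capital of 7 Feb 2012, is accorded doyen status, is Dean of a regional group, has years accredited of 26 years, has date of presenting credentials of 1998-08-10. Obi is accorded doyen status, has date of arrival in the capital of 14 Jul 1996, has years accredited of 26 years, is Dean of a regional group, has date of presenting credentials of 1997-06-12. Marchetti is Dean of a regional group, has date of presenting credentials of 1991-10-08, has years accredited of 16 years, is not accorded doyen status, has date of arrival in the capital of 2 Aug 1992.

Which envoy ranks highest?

Adeyemi

By the first rule: Adeyemi, Sorensen, Obi and Salazar (each accorded doyen status); then Marchetti (not accorded doyen status).
Adeyemi, Sorensen, Obi and Salazar are each Dean of a regional group, so the next rule applies.
Adeyemi, Sorensen, Obi and Salazar all have years accredited 26 years, so the next rule applies.
Among Adeyemi, Sorensen, Obi and Salazar, by date of presenting credentials (earlier first): Adeyemi and Sorensen (1996-09-27) before Obi (1997-06-12) before Salazar (1998-08-10).
Among Adeyemi and Sorensen, by date of arrival in the capital (later first): Adeyemi (20 Jan 2012) before Sorensen (24 Apr 2010).
Order: Adeyemi, Sorensen, Obi, Salazar, Marchetti.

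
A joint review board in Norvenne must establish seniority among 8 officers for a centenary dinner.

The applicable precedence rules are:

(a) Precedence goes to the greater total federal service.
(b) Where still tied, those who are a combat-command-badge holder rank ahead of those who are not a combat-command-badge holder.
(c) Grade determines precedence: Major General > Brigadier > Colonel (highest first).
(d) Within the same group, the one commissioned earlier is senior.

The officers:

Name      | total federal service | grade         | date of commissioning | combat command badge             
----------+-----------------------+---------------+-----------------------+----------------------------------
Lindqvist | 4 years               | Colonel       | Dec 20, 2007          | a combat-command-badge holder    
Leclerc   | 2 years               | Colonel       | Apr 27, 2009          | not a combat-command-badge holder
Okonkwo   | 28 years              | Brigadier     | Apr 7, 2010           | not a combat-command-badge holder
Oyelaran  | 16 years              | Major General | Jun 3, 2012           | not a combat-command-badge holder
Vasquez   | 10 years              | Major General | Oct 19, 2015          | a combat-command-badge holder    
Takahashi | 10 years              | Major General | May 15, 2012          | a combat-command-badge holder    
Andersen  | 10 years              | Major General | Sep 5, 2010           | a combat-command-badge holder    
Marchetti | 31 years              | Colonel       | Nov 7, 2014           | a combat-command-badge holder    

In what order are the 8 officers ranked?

By total federal service (higher first): Marchetti (31 years); then Okonkwo (28 years); then Oyelaran (16 years); then Andersen, Takahashi and Vasquez (each 10 years); then Lindqvist (4 years); then Leclerc (2 years).
Andersen, Takahashi and Vasquez are each a combat-command-badge holder, so the next rule applies.
Andersen, Takahashi and Vasquez are each Major General, so the next rule applies.
Among Andersen, Takahashi and Vasquez, by date of commissioning (earlier first): Andersen (Sep 5, 2010) before Takahashi (May 15, 2012) before Vasquez (Oct 19, 2015).
Full order: Marchetti, Okonkwo, Oyelaran, Andersen, Takahashi, Vasquez, Lindqvist, Leclerc.

Marchetti, Okonkwo, Oyelaran, Andersen, Takahashi, Vasquez, Lindqvist, Leclerc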